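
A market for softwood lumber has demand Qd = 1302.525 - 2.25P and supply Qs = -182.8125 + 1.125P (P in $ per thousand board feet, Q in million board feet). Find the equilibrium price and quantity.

P* = 440.1, Q* = 312.3

The market clears where 1302.525 - 2.25P = -182.8125 + 1.125P. Rearranging, 3.375P = 1485.3375, hence P* = 440.1.
From the demand curve, Q* = 1302.525 - 2.25(440.1) = 312.3.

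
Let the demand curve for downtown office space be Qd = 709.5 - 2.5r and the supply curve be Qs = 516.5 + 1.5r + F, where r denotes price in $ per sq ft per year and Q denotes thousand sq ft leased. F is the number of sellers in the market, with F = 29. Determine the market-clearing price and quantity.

With F = 29, supply is Qs = 545.5 + 1.5r.
At equilibrium Qd = Qs, so 709.5 - 2.5r = 545.5 + 1.5r; collecting terms, 164 = 4r and r* = 41.
Substitute back: Q* = 709.5 - 2.5(41) = 607.

r* = 41, Q* = 607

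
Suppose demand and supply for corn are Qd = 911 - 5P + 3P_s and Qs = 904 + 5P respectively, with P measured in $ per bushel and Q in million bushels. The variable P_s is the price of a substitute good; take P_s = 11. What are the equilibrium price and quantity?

P* = 4, Q* = 924

With P_s = 11, demand is Qd = 944 - 5P.
The market clears where 944 - 5P = 904 + 5P. Rearranging, 10P = 40, hence P* = 4.
Plugging P* into demand: Q* = 944 - 5(4) = 924.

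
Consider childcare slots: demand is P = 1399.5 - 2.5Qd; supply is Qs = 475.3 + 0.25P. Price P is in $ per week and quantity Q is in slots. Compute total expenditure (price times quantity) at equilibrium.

Total expenditure = 66014

Solving each curve for Q: Qd = 559.8 - 0.4P.
Set Qd = Qs: 559.8 - 0.4P = 475.3 + 0.25P, so 84.5 = 0.65P and P* = 130.
Substitute back: Q* = 559.8 - 0.4(130) = 507.8.
Total expenditure = P* × Q* = 130 × 507.8 = 66014.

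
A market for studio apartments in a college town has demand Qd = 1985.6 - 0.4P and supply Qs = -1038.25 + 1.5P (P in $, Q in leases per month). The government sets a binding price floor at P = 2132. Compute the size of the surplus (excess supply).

Evaluating both curves at the floor price 2132 gives Qd = 1132.8, Qs = 2159.75.
Surplus = Qs - Qd = 2159.75 - 1132.8 = 1026.95.

Surplus = 1026.95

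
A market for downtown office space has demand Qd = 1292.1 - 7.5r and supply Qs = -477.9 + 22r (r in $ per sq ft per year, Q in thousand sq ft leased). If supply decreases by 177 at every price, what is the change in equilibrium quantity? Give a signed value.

Equating demand and supply, 1292.1 - 7.5r = -477.9 + 22r gives 29.5r = 1770, so r* = 60.
Then Q* = 1292.1 - 7.5(60) = 842.1.
After the shift, supply is Qs = -654.9 + 22r.
The new intersection has 1947 = 29.5r, i.e. r = 66, Q = 797.1.
ΔQ = 797.1 - 842.1 = -45.

ΔQ = -45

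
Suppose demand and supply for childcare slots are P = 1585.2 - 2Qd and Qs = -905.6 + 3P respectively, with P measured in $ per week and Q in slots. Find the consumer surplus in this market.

In direct form, Qd = 792.6 - 0.5P.
The market clears where 792.6 - 0.5P = -905.6 + 3P. Rearranging, 3.5P = 1698.2, hence P* = 485.2.
Then Q* = 792.6 - 0.5(485.2) = 550.
Demand choke price (Qd = 0): P = 792.6/0.5 = 1585.2. Consumer surplus = ½ × (1585.2 - 485.2) × 550 = 302500.

Consumer surplus = 302500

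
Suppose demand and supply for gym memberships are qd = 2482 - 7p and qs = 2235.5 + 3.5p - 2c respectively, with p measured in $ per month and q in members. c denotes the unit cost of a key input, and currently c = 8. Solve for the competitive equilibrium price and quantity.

With c = 8, supply is qs = 2219.5 + 3.5p.
At equilibrium qd = qs, so 2482 - 7p = 2219.5 + 3.5p; collecting terms, 262.5 = 10.5p and p* = 25.
From the demand curve, q* = 2482 - 7(25) = 2307.

p* = 25, q* = 2307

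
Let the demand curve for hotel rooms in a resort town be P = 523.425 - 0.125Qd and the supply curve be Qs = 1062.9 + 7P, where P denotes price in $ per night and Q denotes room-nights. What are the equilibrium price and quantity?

Inverting to quantity form: Qd = 4187.4 - 8P.
At equilibrium Qd = Qs, so 4187.4 - 8P = 1062.9 + 7P; collecting terms, 3124.5 = 15P and P* = 208.3.
Substitute back: Q* = 4187.4 - 8(208.3) = 2521.

P* = 208.3, Q* = 2521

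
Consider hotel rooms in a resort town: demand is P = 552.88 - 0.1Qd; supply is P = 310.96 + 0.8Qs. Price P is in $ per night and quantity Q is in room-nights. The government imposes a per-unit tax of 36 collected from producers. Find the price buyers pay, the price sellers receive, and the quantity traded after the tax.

P_b = 530, P_s = 494, Q = 228.8

Inverting to quantity form: Qd = 5528.8 - 10P and Qs = -388.7 + 1.25P.
With a tax of 36 on producers, they supply based on the net price P_s = P_b - 36, so Qs = -433.7 + 1.25P_b.
Equate demand and the shifted supply: 5528.8 - 10P_b = -433.7 + 1.25P_b, giving 11.25P_b = 5962.5, so P_b = 530.
Then P_s = 530 - 36 = 494 and Q = 5528.8 - 10(530) = 228.8.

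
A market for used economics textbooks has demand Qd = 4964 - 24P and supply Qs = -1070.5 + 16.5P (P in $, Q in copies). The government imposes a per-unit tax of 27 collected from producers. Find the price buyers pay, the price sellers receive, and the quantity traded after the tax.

Producers keep P_s = P_b - 27 per unit, so supply in terms of the buyer price is Qs = -1516 + 16.5P_b.
Set Qd = Qs: 4964 - 24P_b = -1516 + 16.5P_b, so 6480 = 40.5P_b and P_b = 160.
Then P_s = 160 - 27 = 133 and Q = 4964 - 24(160) = 1124.

P_b = 160, P_s = 133, Q = 1124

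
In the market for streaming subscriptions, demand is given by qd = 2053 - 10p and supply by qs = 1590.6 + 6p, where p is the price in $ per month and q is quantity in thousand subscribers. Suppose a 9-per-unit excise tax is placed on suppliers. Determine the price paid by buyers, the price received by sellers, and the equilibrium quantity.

The tax drives a wedge p_b - p_s = 9. Substituting p_s = p_b - 9 into supply: qs = 1536.6 + 6p_b.
Market clearing requires 2053 - 10p_b = 1536.6 + 6p_b; hence 516.4 = 16p_b and p_b = 32.275.
So p_s = 23.275 and the quantity traded is q = 2053 - 10(32.275) = 1730.25.

p_b = 32.275, p_s = 23.275, q = 1730.25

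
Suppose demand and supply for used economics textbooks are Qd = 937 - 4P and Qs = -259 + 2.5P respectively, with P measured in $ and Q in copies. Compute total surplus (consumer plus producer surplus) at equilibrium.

Total surplus = 13130.325

At equilibrium Qd = Qs, so 937 - 4P = -259 + 2.5P; collecting terms, 1196 = 6.5P and P* = 184.
From the demand curve, Q* = 937 - 4(184) = 201.
Demand choke price = 234.25; supply choke price = 103.6. CS = ½(234.25 - 184)(201) = 5050.125; PS = ½(184 - 103.6)(201) = 8080.2. Total surplus = 13130.325.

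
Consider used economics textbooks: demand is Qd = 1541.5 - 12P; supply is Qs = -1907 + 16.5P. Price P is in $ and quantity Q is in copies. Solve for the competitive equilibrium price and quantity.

P* = 121, Q* = 89.5

Set Qd = Qs: 1541.5 - 12P = -1907 + 16.5P, so 3448.5 = 28.5P and P* = 121.
Then Q* = 1541.5 - 12(121) = 89.5.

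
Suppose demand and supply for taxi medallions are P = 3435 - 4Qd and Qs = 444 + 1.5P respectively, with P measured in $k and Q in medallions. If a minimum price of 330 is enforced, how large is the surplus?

In direct form, Qd = 858.75 - 0.25P.
Evaluating both curves at the floor price 330 gives Qd = 776.25, Qs = 939.
Surplus = Qs - Qd = 939 - 776.25 = 162.75.

Surplus = 162.75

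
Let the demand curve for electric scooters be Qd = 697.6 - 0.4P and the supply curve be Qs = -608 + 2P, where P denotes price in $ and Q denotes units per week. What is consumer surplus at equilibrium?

At equilibrium Qd = Qs, so 697.6 - 0.4P = -608 + 2P; collecting terms, 1305.6 = 2.4P and P* = 544.
Substitute back: Q* = 697.6 - 0.4(544) = 480.
Demand choke price (Qd = 0): P = 697.6/0.4 = 1744. Consumer surplus = ½ × (1744 - 544) × 480 = 288000.

Consumer surplus = 288000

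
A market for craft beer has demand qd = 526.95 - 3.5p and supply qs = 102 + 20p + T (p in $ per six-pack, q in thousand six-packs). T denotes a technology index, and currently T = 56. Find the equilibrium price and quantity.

p* = 15.7, q* = 472

With T = 56, supply is qs = 158 + 20p.
Equating demand and supply, 526.95 - 3.5p = 158 + 20p gives 23.5p = 368.95, so p* = 15.7.
Plugging p* into demand: q* = 526.95 - 3.5(15.7) = 472.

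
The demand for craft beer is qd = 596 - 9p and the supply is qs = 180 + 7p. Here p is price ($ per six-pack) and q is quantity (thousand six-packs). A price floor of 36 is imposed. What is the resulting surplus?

Surplus = 160

With p fixed at 36, quantity demanded is 272 and quantity supplied is 432.
Surplus = qs - qd = 432 - 272 = 160.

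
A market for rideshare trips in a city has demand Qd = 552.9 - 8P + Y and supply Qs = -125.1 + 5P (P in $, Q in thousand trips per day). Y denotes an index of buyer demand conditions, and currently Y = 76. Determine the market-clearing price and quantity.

With Y = 76, demand is Qd = 628.9 - 8P.
Equating demand and supply, 628.9 - 8P = -125.1 + 5P gives 13P = 754, so P* = 58.
From the demand curve, Q* = 628.9 - 8(58) = 164.9.

P* = 58, Q* = 164.9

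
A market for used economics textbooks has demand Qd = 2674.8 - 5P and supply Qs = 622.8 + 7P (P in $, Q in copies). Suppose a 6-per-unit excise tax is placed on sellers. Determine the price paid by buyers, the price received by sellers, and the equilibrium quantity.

Sellers keep P_s = P_b - 6 per unit, so supply in terms of the buyer price is Qs = 580.8 + 7P_b.
Set Qd = Qs: 2674.8 - 5P_b = 580.8 + 7P_b, so 2094 = 12P_b and P_b = 174.5.
So P_s = 168.5 and the quantity traded is Q = 2674.8 - 5(174.5) = 1802.3.

P_b = 174.5, P_s = 168.5, Q = 1802.3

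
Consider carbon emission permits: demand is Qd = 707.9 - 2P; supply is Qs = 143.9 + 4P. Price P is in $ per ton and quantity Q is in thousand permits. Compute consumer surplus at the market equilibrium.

Equating demand and supply, 707.9 - 2P = 143.9 + 4P gives 6P = 564, so P* = 94.
Plugging P* into demand: Q* = 707.9 - 2(94) = 519.9.
Demand choke price (Qd = 0): P = 707.9/2 = 353.95. Consumer surplus = ½ × (353.95 - 94) × 519.9 = 67574.0025.

Consumer surplus = 67574.0025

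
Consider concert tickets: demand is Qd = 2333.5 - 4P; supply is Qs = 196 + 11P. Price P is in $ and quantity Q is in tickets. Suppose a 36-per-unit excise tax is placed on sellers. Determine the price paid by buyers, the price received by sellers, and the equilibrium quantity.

P_b = 168.9, P_s = 132.9, Q = 1657.9

Sellers keep P_s = P_b - 36 per unit, so supply in terms of the buyer price is Qs = -200 + 11P_b.
Market clearing requires 2333.5 - 4P_b = -200 + 11P_b; hence 2533.5 = 15P_b and P_b = 168.9.
So P_s = 132.9 and the quantity traded is Q = 2333.5 - 4(168.9) = 1657.9.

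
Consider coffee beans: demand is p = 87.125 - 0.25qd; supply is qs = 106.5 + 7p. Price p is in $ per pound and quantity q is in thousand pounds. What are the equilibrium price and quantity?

p* = 22, q* = 260.5

In direct form, qd = 348.5 - 4p.
Equating demand and supply, 348.5 - 4p = 106.5 + 7p gives 11p = 242, so p* = 22.
Then q* = 348.5 - 4(22) = 260.5.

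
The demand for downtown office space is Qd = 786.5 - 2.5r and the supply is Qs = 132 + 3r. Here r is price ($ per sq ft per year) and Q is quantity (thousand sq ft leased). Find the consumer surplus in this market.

Consumer surplus = 47824.2

Equating demand and supply, 786.5 - 2.5r = 132 + 3r gives 5.5r = 654.5, so r* = 119.
Plugging r* into demand: Q* = 786.5 - 2.5(119) = 489.
Demand choke price (Qd = 0): r = 786.5/2.5 = 314.6. Consumer surplus = ½ × (314.6 - 119) × 489 = 47824.2.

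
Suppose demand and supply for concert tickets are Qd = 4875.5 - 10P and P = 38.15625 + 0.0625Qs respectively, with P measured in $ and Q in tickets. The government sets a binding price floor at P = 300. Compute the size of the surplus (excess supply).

Rewriting in direct form: Qs = -610.5 + 16P.
Evaluating both curves at the floor price 300 gives Qd = 1875.5, Qs = 4189.5.
Surplus = Qs - Qd = 4189.5 - 1875.5 = 2314.

Surplus = 2314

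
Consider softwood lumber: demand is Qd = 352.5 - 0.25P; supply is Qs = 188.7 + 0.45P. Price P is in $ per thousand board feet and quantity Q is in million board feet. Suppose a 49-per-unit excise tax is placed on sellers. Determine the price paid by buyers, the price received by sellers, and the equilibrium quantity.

P_b = 265.5, P_s = 216.5, Q = 286.125

Sellers keep P_s = P_b - 49 per unit, so supply in terms of the buyer price is Qs = 166.65 + 0.45P_b.
Market clearing requires 352.5 - 0.25P_b = 166.65 + 0.45P_b; hence 185.85 = 0.7P_b and P_b = 265.5.
Then P_s = 265.5 - 49 = 216.5 and Q = 352.5 - 0.25(265.5) = 286.125.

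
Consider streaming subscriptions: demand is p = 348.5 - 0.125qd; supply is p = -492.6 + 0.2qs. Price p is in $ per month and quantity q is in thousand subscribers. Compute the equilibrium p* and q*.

p* = 25, q* = 2588

Rewriting in direct form: qd = 2788 - 8p and qs = 2463 + 5p.
The market clears where 2788 - 8p = 2463 + 5p. Rearranging, 13p = 325, hence p* = 25.
Substitute back: q* = 2788 - 8(25) = 2588.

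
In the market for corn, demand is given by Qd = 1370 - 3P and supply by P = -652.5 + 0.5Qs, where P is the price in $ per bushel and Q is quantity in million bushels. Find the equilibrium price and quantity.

P* = 13, Q* = 1331

Inverting to quantity form: Qs = 1305 + 2P.
At equilibrium Qd = Qs, so 1370 - 3P = 1305 + 2P; collecting terms, 65 = 5P and P* = 13.
Substitute back: Q* = 1370 - 3(13) = 1331.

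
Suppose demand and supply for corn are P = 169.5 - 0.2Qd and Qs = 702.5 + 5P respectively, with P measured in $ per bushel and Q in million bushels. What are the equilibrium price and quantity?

P* = 14.5, Q* = 775

In direct form, Qd = 847.5 - 5P.
Set Qd = Qs: 847.5 - 5P = 702.5 + 5P, so 145 = 10P and P* = 14.5.
Then Q* = 847.5 - 5(14.5) = 775.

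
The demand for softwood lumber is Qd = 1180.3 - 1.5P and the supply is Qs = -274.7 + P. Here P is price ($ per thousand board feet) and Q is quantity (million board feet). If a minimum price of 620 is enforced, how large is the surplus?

Surplus = 95

Evaluating both curves at the floor price 620 gives Qd = 250.3, Qs = 345.3.
Surplus = Qs - Qd = 345.3 - 250.3 = 95.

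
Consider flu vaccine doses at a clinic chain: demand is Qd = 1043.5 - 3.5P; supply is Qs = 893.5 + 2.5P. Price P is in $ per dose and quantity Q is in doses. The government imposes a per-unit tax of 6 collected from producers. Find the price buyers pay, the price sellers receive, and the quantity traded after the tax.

With a tax of 6 on producers, they supply based on the net price P_s = P_b - 6, so Qs = 878.5 + 2.5P_b.
Set Qd = Qs: 1043.5 - 3.5P_b = 878.5 + 2.5P_b, so 165 = 6P_b and P_b = 27.5.
So P_s = 21.5 and the quantity traded is Q = 1043.5 - 3.5(27.5) = 947.25.

P_b = 27.5, P_s = 21.5, Q = 947.25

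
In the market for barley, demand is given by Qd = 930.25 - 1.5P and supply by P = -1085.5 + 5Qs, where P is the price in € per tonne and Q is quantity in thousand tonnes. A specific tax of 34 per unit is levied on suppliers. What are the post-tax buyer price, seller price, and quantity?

P_b = 423.5, P_s = 389.5, Q = 295

Rewriting in direct form: Qs = 217.1 + 0.2P.
With a tax of 34 on suppliers, they supply based on the net price P_s = P_b - 34, so Qs = 210.3 + 0.2P_b.
Equate demand and the shifted supply: 930.25 - 1.5P_b = 210.3 + 0.2P_b, giving 1.7P_b = 719.95, so P_b = 423.5.
Then P_s = 423.5 - 34 = 389.5 and Q = 930.25 - 1.5(423.5) = 295.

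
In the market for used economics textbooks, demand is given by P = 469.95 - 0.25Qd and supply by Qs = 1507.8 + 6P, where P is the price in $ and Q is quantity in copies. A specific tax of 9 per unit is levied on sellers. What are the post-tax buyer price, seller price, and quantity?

Rewriting in direct form: Qd = 1879.8 - 4P.
With a tax of 9 on sellers, they supply based on the net price P_s = P_b - 9, so Qs = 1453.8 + 6P_b.
Set Qd = Qs: 1879.8 - 4P_b = 1453.8 + 6P_b, so 426 = 10P_b and P_b = 42.6.
So P_s = 33.6 and the quantity traded is Q = 1879.8 - 4(42.6) = 1709.4.

P_b = 42.6, P_s = 33.6, Q = 1709.4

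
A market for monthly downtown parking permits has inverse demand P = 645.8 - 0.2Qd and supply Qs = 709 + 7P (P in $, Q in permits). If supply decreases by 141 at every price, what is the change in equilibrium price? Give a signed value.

Inverting to quantity form: Qd = 3229 - 5P.
Equating demand and supply, 3229 - 5P = 709 + 7P gives 12P = 2520, so P* = 210.
From the demand curve, Q* = 3229 - 5(210) = 2179.
After the shift, supply is Qs = 568 + 7P.
Re-solving, 12P = 2661 gives P = 221.75 and Q = 2120.25.
ΔP = 221.75 - 210 = 11.75.

ΔP = 11.75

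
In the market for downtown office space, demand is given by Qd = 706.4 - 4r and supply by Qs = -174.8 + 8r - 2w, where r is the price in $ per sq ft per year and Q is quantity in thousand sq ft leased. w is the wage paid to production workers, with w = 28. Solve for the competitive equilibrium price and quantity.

r* = 78.1, Q* = 394

With w = 28, supply is Qs = -230.8 + 8r.
At equilibrium Qd = Qs, so 706.4 - 4r = -230.8 + 8r; collecting terms, 937.2 = 12r and r* = 78.1.
Substitute back: Q* = 706.4 - 4(78.1) = 394.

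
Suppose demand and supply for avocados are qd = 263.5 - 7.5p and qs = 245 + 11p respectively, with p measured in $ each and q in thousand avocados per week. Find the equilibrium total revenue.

Total revenue = 256

Equating demand and supply, 263.5 - 7.5p = 245 + 11p gives 18.5p = 18.5, so p* = 1.
Substitute back: q* = 263.5 - 7.5(1) = 256.
Total revenue = p* × q* = 1 × 256 = 256.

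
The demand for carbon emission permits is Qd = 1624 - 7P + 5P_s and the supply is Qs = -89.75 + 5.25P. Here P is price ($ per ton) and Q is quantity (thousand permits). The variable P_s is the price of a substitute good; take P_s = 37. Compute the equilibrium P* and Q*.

With P_s = 37, demand is Qd = 1809 - 7P.
At equilibrium Qd = Qs, so 1809 - 7P = -89.75 + 5.25P; collecting terms, 1898.75 = 12.25P and P* = 155.
Substitute back: Q* = 1809 - 7(155) = 724.

P* = 155, Q* = 724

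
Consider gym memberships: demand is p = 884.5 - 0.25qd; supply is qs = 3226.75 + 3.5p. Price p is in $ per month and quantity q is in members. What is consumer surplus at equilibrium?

Consumer surplus = 1421298

Rewriting in direct form: qd = 3538 - 4p.
Equating demand and supply, 3538 - 4p = 3226.75 + 3.5p gives 7.5p = 311.25, so p* = 41.5.
Substitute back: q* = 3538 - 4(41.5) = 3372.
Demand choke price (qd = 0): p = 3538/4 = 884.5. Consumer surplus = ½ × (884.5 - 41.5) × 3372 = 1421298.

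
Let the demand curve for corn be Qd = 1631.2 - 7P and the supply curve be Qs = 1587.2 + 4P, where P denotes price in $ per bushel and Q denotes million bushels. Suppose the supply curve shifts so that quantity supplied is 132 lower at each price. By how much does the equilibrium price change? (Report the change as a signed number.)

The market clears where 1631.2 - 7P = 1587.2 + 4P. Rearranging, 11P = 44, hence P* = 4.
Plugging P* into demand: Q* = 1631.2 - 7(4) = 1603.2.
After the shift, supply is Qs = 1455.2 + 4P.
The new intersection has 176 = 11P, i.e. P = 16, Q = 1519.2.
ΔP = 16 - 4 = 12.

ΔP = 12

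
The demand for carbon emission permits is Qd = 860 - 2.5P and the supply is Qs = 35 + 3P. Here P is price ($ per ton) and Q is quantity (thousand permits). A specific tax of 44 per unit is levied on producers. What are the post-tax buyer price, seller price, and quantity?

P_b = 174, P_s = 130, Q = 425

The tax drives a wedge P_b - P_s = 44. Substituting P_s = P_b - 44 into supply: Qs = -97 + 3P_b.
Market clearing requires 860 - 2.5P_b = -97 + 3P_b; hence 957 = 5.5P_b and P_b = 174.
Then P_s = 174 - 44 = 130 and Q = 860 - 2.5(174) = 425.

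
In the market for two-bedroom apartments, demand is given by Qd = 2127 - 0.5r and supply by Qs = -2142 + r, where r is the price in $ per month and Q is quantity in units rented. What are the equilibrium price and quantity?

r* = 2846, Q* = 704

The market clears where 2127 - 0.5r = -2142 + r. Rearranging, 1.5r = 4269, hence r* = 2846.
Substitute back: Q* = 2127 - 0.5(2846) = 704.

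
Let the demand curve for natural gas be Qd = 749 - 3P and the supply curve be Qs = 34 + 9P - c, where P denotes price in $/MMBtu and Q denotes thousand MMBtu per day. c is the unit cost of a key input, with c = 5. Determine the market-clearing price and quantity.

With c = 5, supply is Qs = 29 + 9P.
Equating demand and supply, 749 - 3P = 29 + 9P gives 12P = 720, so P* = 60.
Substitute back: Q* = 749 - 3(60) = 569.

P* = 60, Q* = 569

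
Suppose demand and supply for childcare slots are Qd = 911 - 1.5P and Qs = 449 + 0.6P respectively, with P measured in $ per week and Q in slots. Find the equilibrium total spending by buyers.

Total spending by buyers = 127820

The market clears where 911 - 1.5P = 449 + 0.6P. Rearranging, 2.1P = 462, hence P* = 220.
Substitute back: Q* = 911 - 1.5(220) = 581.
Total spending by buyers = P* × Q* = 220 × 581 = 127820.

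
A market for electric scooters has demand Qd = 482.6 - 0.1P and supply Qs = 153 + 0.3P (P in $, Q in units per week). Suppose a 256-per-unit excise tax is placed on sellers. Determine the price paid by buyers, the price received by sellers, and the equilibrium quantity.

The tax drives a wedge P_b - P_s = 256. Substituting P_s = P_b - 256 into supply: Qs = 76.2 + 0.3P_b.
Market clearing requires 482.6 - 0.1P_b = 76.2 + 0.3P_b; hence 406.4 = 0.4P_b and P_b = 1016.
So P_s = 760 and the quantity traded is Q = 482.6 - 0.1(1016) = 381.

P_b = 1016, P_s = 760, Q = 381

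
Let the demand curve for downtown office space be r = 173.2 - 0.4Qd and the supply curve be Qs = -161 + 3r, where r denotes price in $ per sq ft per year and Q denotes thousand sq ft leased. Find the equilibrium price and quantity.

r* = 108, Q* = 163

Solving each curve for Q: Qd = 433 - 2.5r.
The market clears where 433 - 2.5r = -161 + 3r. Rearranging, 5.5r = 594, hence r* = 108.
Substitute back: Q* = 433 - 2.5(108) = 163.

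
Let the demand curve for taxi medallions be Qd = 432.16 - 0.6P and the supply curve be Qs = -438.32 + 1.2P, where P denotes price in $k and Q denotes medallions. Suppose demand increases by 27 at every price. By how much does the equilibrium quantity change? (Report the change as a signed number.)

ΔQ = 18

The market clears where 432.16 - 0.6P = -438.32 + 1.2P. Rearranging, 1.8P = 870.48, hence P* = 483.6.
From the demand curve, Q* = 432.16 - 0.6(483.6) = 142.
After the shift, demand is Qd = 459.16 - 0.6P.
The new intersection has 897.48 = 1.8P, i.e. P = 498.6, Q = 160.
ΔQ = 160 - 142 = 18.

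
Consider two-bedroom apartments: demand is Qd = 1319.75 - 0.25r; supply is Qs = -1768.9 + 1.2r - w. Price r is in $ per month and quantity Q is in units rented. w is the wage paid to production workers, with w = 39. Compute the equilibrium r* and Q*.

With w = 39, supply is Qs = -1807.9 + 1.2r.
At equilibrium Qd = Qs, so 1319.75 - 0.25r = -1807.9 + 1.2r; collecting terms, 3127.65 = 1.45r and r* = 2157.
Plugging r* into demand: Q* = 1319.75 - 0.25(2157) = 780.5.

r* = 2157, Q* = 780.5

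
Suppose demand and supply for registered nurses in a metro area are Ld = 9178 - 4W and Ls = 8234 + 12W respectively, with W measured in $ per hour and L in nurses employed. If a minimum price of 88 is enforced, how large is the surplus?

Surplus = 464

With W fixed at 88, quantity demanded is 8826 and quantity supplied is 9290.
Surplus = Ls - Ld = 9290 - 8826 = 464.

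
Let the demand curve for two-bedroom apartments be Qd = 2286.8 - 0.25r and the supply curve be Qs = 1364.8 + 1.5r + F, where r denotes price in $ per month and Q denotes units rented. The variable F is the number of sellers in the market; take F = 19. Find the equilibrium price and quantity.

r* = 516, Q* = 2157.8

With F = 19, supply is Qs = 1383.8 + 1.5r.
Equating demand and supply, 2286.8 - 0.25r = 1383.8 + 1.5r gives 1.75r = 903, so r* = 516.
Then Q* = 2286.8 - 0.25(516) = 2157.8.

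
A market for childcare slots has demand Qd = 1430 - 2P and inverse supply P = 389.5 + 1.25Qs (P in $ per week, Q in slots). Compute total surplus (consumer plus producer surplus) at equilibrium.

Total surplus = 30271.5

Solving each curve for Q: Qs = -311.6 + 0.8P.
At equilibrium Qd = Qs, so 1430 - 2P = -311.6 + 0.8P; collecting terms, 1741.6 = 2.8P and P* = 622.
Plugging P* into demand: Q* = 1430 - 2(622) = 186.
Demand choke price = 715; supply choke price = 389.5. CS = ½(715 - 622)(186) = 8649; PS = ½(622 - 389.5)(186) = 21622.5. Total surplus = 30271.5.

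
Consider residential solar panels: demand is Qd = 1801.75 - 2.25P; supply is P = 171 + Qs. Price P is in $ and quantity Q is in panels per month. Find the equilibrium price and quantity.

P* = 607, Q* = 436

Solving each curve for Q: Qs = -171 + P.
At equilibrium Qd = Qs, so 1801.75 - 2.25P = -171 + P; collecting terms, 1972.75 = 3.25P and P* = 607.
Plugging P* into demand: Q* = 1801.75 - 2.25(607) = 436.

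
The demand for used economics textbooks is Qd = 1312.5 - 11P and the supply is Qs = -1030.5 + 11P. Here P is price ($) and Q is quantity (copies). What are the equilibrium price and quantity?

Equating demand and supply, 1312.5 - 11P = -1030.5 + 11P gives 22P = 2343, so P* = 106.5.
From the demand curve, Q* = 1312.5 - 11(106.5) = 141.

P* = 106.5, Q* = 141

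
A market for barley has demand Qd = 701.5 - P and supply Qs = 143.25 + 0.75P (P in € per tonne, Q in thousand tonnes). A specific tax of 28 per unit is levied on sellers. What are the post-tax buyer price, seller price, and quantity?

Sellers keep P_s = P_b - 28 per unit, so supply in terms of the buyer price is Qs = 122.25 + 0.75P_b.
Set Qd = Qs: 701.5 - P_b = 122.25 + 0.75P_b, so 579.25 = 1.75P_b and P_b = 331.
Then P_s = 331 - 28 = 303 and Q = 701.5 - 331 = 370.5.

P_b = 331, P_s = 303, Q = 370.5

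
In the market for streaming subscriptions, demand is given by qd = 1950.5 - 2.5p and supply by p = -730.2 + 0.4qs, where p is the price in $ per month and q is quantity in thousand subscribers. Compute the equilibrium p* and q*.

Inverting to quantity form: qs = 1825.5 + 2.5p.
Set qd = qs: 1950.5 - 2.5p = 1825.5 + 2.5p, so 125 = 5p and p* = 25.
From the demand curve, q* = 1950.5 - 2.5(25) = 1888.

p* = 25, q* = 1888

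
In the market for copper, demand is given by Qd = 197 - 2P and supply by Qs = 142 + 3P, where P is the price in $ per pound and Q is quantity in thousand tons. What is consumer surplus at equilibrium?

The market clears where 197 - 2P = 142 + 3P. Rearranging, 5P = 55, hence P* = 11.
Then Q* = 197 - 2(11) = 175.
Demand choke price (Qd = 0): P = 197/2 = 98.5. Consumer surplus = ½ × (98.5 - 11) × 175 = 7656.25.

Consumer surplus = 7656.25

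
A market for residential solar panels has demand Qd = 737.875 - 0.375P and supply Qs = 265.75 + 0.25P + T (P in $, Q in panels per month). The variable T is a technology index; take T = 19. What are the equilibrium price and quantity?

With T = 19, supply is Qs = 284.75 + 0.25P.
The market clears where 737.875 - 0.375P = 284.75 + 0.25P. Rearranging, 0.625P = 453.125, hence P* = 725.
Plugging P* into demand: Q* = 737.875 - 0.375(725) = 466.

P* = 725, Q* = 466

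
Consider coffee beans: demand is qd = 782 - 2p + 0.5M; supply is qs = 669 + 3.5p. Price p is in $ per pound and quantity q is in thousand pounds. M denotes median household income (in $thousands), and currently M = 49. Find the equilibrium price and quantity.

p* = 25, q* = 756.5

With M = 49, demand is qd = 806.5 - 2p.
The market clears where 806.5 - 2p = 669 + 3.5p. Rearranging, 5.5p = 137.5, hence p* = 25.
Then q* = 806.5 - 2(25) = 756.5.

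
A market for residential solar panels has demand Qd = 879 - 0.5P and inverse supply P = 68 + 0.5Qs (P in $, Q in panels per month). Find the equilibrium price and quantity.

P* = 406, Q* = 676

Rewriting in direct form: Qs = -136 + 2P.
Equating demand and supply, 879 - 0.5P = -136 + 2P gives 2.5P = 1015, so P* = 406.
Substitute back: Q* = 879 - 0.5(406) = 676.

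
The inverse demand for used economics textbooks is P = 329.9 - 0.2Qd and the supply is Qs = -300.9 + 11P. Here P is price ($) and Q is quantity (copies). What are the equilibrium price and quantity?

P* = 121.9, Q* = 1040

Solving each curve for Q: Qd = 1649.5 - 5P.
At equilibrium Qd = Qs, so 1649.5 - 5P = -300.9 + 11P; collecting terms, 1950.4 = 16P and P* = 121.9.
Substitute back: Q* = 1649.5 - 5(121.9) = 1040.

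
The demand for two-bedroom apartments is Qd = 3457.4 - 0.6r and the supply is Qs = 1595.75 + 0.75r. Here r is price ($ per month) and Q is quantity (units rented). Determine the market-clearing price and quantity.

Equating demand and supply, 3457.4 - 0.6r = 1595.75 + 0.75r gives 1.35r = 1861.65, so r* = 1379.
Substitute back: Q* = 3457.4 - 0.6(1379) = 2630.

r* = 1379, Q* = 2630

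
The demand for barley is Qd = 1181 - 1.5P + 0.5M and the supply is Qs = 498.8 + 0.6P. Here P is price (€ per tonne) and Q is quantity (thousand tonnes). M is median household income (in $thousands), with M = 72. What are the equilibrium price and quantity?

With M = 72, demand is Qd = 1217 - 1.5P.
At equilibrium Qd = Qs, so 1217 - 1.5P = 498.8 + 0.6P; collecting terms, 718.2 = 2.1P and P* = 342.
From the demand curve, Q* = 1217 - 1.5(342) = 704.

P* = 342, Q* = 704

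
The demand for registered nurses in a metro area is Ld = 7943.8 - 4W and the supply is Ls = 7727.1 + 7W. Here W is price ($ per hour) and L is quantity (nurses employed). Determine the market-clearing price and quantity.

Set Ld = Ls: 7943.8 - 4W = 7727.1 + 7W, so 216.7 = 11W and W* = 19.7.
Plugging W* into demand: L* = 7943.8 - 4(19.7) = 7865.

W* = 19.7, L* = 7865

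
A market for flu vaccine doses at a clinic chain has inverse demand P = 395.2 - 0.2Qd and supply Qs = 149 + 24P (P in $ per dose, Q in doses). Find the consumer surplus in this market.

Consumer surplus = 275892.1

Rewriting in direct form: Qd = 1976 - 5P.
Equating demand and supply, 1976 - 5P = 149 + 24P gives 29P = 1827, so P* = 63.
From the demand curve, Q* = 1976 - 5(63) = 1661.
Demand choke price (Qd = 0): P = 1976/5 = 395.2. Consumer surplus = ½ × (395.2 - 63) × 1661 = 275892.1.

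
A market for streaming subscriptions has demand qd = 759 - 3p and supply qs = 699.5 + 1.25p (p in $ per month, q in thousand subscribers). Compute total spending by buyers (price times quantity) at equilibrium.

Total spending by buyers = 10038

Equating demand and supply, 759 - 3p = 699.5 + 1.25p gives 4.25p = 59.5, so p* = 14.
From the demand curve, q* = 759 - 3(14) = 717.
Total spending by buyers = p* × q* = 14 × 717 = 10038.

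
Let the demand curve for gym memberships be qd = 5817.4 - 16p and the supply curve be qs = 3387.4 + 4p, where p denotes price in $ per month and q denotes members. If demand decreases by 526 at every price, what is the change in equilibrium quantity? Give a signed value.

Δq = -105.2

At equilibrium qd = qs, so 5817.4 - 16p = 3387.4 + 4p; collecting terms, 2430 = 20p and p* = 121.5.
Substitute back: q* = 5817.4 - 16(121.5) = 3873.4.
After the shift, demand is qd = 5291.4 - 16p.
Re-solving, 20p = 1904 gives p = 95.2 and q = 3768.2.
Δq = 3768.2 - 3873.4 = -105.2.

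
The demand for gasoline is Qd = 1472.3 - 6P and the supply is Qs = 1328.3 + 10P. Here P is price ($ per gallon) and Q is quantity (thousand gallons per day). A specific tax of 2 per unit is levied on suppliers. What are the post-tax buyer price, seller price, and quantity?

With a tax of 2 on suppliers, they supply based on the net price P_s = P_b - 2, so Qs = 1308.3 + 10P_b.
Equate demand and the shifted supply: 1472.3 - 6P_b = 1308.3 + 10P_b, giving 16P_b = 164, so P_b = 10.25.
So P_s = 8.25 and the quantity traded is Q = 1472.3 - 6(10.25) = 1410.8.

P_b = 10.25, P_s = 8.25, Q = 1410.8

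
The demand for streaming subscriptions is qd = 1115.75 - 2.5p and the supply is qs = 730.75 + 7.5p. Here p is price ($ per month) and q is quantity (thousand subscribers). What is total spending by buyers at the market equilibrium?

Set qd = qs: 1115.75 - 2.5p = 730.75 + 7.5p, so 385 = 10p and p* = 38.5.
Substitute back: q* = 1115.75 - 2.5(38.5) = 1019.5.
Total spending by buyers = p* × q* = 38.5 × 1019.5 = 39250.75.

Total spending by buyers = 39250.75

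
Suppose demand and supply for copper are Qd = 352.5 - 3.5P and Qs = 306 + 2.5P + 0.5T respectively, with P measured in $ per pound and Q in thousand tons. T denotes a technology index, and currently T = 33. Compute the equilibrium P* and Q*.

P* = 5, Q* = 335

With T = 33, supply is Qs = 322.5 + 2.5P.
Equating demand and supply, 352.5 - 3.5P = 322.5 + 2.5P gives 6P = 30, so P* = 5.
From the demand curve, Q* = 352.5 - 3.5(5) = 335.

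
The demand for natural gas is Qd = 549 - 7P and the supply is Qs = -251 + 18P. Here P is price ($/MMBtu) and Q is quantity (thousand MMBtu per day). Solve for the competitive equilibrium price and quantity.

The market clears where 549 - 7P = -251 + 18P. Rearranging, 25P = 800, hence P* = 32.
From the demand curve, Q* = 549 - 7(32) = 325.

P* = 32, Q* = 325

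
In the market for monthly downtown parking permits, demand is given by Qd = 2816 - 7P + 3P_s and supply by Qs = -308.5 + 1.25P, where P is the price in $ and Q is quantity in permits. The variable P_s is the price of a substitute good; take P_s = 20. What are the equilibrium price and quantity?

With P_s = 20, demand is Qd = 2876 - 7P.
Equating demand and supply, 2876 - 7P = -308.5 + 1.25P gives 8.25P = 3184.5, so P* = 386.
Then Q* = 2876 - 7(386) = 174.

P* = 386, Q* = 174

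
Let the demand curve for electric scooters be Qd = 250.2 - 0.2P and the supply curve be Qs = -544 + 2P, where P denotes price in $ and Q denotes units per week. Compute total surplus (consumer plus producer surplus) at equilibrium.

Set Qd = Qs: 250.2 - 0.2P = -544 + 2P, so 794.2 = 2.2P and P* = 361.
Plugging P* into demand: Q* = 250.2 - 0.2(361) = 178.
Demand choke price = 1251; supply choke price = 272. CS = ½(1251 - 361)(178) = 79210; PS = ½(361 - 272)(178) = 7921. Total surplus = 87131.

Total surplus = 87131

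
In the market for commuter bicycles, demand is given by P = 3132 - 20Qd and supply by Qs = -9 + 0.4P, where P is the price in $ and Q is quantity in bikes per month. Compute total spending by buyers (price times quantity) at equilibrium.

Total spending by buyers = 50857.6

Solving each curve for Q: Qd = 156.6 - 0.05P.
The market clears where 156.6 - 0.05P = -9 + 0.4P. Rearranging, 0.45P = 165.6, hence P* = 368.
Plugging P* into demand: Q* = 156.6 - 0.05(368) = 138.2.
Total spending by buyers = P* × Q* = 368 × 138.2 = 50857.6.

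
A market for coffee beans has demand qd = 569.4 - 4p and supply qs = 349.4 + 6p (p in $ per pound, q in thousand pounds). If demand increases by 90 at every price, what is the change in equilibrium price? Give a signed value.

Set qd = qs: 569.4 - 4p = 349.4 + 6p, so 220 = 10p and p* = 22.
Plugging p* into demand: q* = 569.4 - 4(22) = 481.4.
After the shift, demand is qd = 659.4 - 4p.
New equilibrium: 310 = 10p, so p = 31 and q = 535.4.
Δp = 31 - 22 = 9.

Δp = 9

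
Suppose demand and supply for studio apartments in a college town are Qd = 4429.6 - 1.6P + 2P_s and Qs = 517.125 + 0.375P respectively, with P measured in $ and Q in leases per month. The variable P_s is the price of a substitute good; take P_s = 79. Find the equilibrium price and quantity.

P* = 2061, Q* = 1290

With P_s = 79, demand is Qd = 4587.6 - 1.6P.
At equilibrium Qd = Qs, so 4587.6 - 1.6P = 517.125 + 0.375P; collecting terms, 4070.475 = 1.975P and P* = 2061.
Then Q* = 4587.6 - 1.6(2061) = 1290.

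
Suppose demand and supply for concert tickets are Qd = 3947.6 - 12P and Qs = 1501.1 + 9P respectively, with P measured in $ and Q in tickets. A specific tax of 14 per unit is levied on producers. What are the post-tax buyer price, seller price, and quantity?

P_b = 122.5, P_s = 108.5, Q = 2477.6

Producers keep P_s = P_b - 14 per unit, so supply in terms of the buyer price is Qs = 1375.1 + 9P_b.
Set Qd = Qs: 3947.6 - 12P_b = 1375.1 + 9P_b, so 2572.5 = 21P_b and P_b = 122.5.
Then P_s = 122.5 - 14 = 108.5 and Q = 3947.6 - 12(122.5) = 2477.6.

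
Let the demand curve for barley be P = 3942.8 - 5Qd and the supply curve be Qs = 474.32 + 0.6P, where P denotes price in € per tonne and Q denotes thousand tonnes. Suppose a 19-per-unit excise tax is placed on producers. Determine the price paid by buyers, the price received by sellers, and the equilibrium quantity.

Solving each curve for Q: Qd = 788.56 - 0.2P.
With a tax of 19 on producers, they supply based on the net price P_s = P_b - 19, so Qs = 462.92 + 0.6P_b.
Market clearing requires 788.56 - 0.2P_b = 462.92 + 0.6P_b; hence 325.64 = 0.8P_b and P_b = 407.05.
So P_s = 388.05 and the quantity traded is Q = 788.56 - 0.2(407.05) = 707.15.

P_b = 407.05, P_s = 388.05, Q = 707.15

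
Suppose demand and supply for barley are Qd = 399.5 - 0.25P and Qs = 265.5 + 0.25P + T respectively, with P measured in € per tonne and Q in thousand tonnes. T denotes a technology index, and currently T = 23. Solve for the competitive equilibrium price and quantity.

With T = 23, supply is Qs = 288.5 + 0.25P.
The market clears where 399.5 - 0.25P = 288.5 + 0.25P. Rearranging, 0.5P = 111, hence P* = 222.
From the demand curve, Q* = 399.5 - 0.25(222) = 344.

P* = 222, Q* = 344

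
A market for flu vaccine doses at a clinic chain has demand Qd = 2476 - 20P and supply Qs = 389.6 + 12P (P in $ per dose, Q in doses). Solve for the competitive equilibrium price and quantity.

P* = 65.2, Q* = 1172

At equilibrium Qd = Qs, so 2476 - 20P = 389.6 + 12P; collecting terms, 2086.4 = 32P and P* = 65.2.
From the demand curve, Q* = 2476 - 20(65.2) = 1172.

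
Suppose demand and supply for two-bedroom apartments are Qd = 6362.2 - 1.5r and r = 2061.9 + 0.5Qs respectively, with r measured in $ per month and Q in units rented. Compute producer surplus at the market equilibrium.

Producer surplus = 872542.81

Solving each curve for Q: Qs = -4123.8 + 2r.
Set Qd = Qs: 6362.2 - 1.5r = -4123.8 + 2r, so 10486 = 3.5r and r* = 2996.
Then Q* = 6362.2 - 1.5(2996) = 1868.2.
Supply choke price (Qs = 0): r = 2061.9. Producer surplus = ½ × (2996 - 2061.9) × 1868.2 = 872542.81.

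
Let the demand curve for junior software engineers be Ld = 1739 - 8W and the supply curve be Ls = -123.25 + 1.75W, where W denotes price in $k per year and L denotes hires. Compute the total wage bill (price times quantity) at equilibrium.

The total wage bill = 40301

At equilibrium Ld = Ls, so 1739 - 8W = -123.25 + 1.75W; collecting terms, 1862.25 = 9.75W and W* = 191.
Then L* = 1739 - 8(191) = 211.
The total wage bill = W* × L* = 191 × 211 = 40301.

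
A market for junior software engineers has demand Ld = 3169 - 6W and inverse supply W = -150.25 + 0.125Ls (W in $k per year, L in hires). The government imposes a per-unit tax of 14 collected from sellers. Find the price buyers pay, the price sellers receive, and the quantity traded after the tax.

Solving each curve for L: Ls = 1202 + 8W.
Sellers keep W_s = W_b - 14 per unit, so supply in terms of the buyer price is Ls = 1090 + 8W_b.
Market clearing requires 3169 - 6W_b = 1090 + 8W_b; hence 2079 = 14W_b and W_b = 148.5.
So W_s = 134.5 and the quantity traded is L = 3169 - 6(148.5) = 2278.

W_b = 148.5, W_s = 134.5, L = 2278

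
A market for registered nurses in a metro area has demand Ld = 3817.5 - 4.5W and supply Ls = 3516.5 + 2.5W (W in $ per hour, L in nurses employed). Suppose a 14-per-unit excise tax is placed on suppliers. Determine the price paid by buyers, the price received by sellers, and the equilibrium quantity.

With a tax of 14 on suppliers, they supply based on the net price W_s = W_b - 14, so Ls = 3481.5 + 2.5W_b.
Equate demand and the shifted supply: 3817.5 - 4.5W_b = 3481.5 + 2.5W_b, giving 7W_b = 336, so W_b = 48.
Then W_s = 48 - 14 = 34 and L = 3817.5 - 4.5(48) = 3601.5.

W_b = 48, W_s = 34, L = 3601.5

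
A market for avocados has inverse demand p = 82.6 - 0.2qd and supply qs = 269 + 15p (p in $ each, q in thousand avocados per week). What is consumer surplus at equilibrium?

Consumer surplus = 14212.9

In direct form, qd = 413 - 5p.
At equilibrium qd = qs, so 413 - 5p = 269 + 15p; collecting terms, 144 = 20p and p* = 7.2.
Then q* = 413 - 5(7.2) = 377.
Demand choke price (qd = 0): p = 413/5 = 82.6. Consumer surplus = ½ × (82.6 - 7.2) × 377 = 14212.9.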